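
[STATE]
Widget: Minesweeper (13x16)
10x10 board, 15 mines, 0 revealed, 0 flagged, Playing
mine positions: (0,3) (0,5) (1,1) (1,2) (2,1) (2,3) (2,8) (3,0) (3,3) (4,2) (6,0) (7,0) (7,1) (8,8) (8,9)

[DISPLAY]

■■■■■■■■■■   
■■■■■■■■■■   
■■■■■■■■■■   
■■■■■■■■■■   
■■■■■■■■■■   
■■■■■■■■■■   
■■■■■■■■■■   
■■■■■■■■■■   
■■■■■■■■■■   
■■■■■■■■■■   
             
             
             
             
             
             


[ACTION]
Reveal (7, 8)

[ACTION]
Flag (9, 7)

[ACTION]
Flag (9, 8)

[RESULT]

■■■■■■■■■■   
■■■■■■■■■■   
■■■■■■■■■■   
■■■■■■■■■■   
■■■■■■■■■■   
■■■■■■■■■■   
■■■■■■■■■■   
■■■■■■■■2■   
■■■■■■■■■■   
■■■■■■■⚑⚑■   
             
             
             
             
             
             


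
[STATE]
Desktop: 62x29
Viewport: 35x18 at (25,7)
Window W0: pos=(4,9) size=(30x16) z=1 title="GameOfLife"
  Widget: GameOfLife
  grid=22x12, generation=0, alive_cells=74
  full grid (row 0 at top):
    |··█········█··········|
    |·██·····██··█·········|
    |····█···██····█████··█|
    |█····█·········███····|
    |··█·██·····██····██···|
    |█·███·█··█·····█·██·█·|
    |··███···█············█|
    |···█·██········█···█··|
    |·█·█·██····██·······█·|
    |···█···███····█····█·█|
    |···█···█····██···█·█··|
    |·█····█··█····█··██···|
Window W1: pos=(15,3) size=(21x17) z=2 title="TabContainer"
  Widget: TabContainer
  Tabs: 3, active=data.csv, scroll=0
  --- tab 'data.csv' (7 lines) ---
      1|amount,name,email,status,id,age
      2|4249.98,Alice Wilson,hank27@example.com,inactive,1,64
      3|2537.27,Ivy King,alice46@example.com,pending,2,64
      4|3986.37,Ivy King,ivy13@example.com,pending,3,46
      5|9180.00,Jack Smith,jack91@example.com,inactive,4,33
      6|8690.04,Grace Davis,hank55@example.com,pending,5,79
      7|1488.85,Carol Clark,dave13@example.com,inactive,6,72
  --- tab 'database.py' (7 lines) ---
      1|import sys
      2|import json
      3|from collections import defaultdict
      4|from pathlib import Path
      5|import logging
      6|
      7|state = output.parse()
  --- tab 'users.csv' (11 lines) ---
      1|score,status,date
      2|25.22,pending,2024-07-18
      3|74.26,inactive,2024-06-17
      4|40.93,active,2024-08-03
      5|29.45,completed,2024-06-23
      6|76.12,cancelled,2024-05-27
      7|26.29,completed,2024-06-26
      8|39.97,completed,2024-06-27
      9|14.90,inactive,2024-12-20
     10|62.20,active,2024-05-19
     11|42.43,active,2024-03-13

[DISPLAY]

──────────┃                        
me,email,s┃                        
lice Wilso┃                        
vy King,al┃                        
vy King,iv┃                        
ack Smith,┃                        
race Davis┃                        
arol Clark┃                        
          ┃                        
          ┃                        
          ┃                        
          ┃                        
━━━━━━━━━━┛                        
··      ┃                          
█·      ┃                          
·█      ┃                          
··      ┃                          
━━━━━━━━┛                          


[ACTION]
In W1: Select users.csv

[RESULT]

──────────┃                        
tus,date  ┃                        
ding,2024-┃                        
ctive,2024┃                        
ive,2024-0┃                        
pleted,202┃                        
celled,202┃                        
pleted,202┃                        
pleted,202┃                        
ctive,2024┃                        
ive,2024-0┃                        
ive,2024-0┃                        
━━━━━━━━━━┛                        
··      ┃                          
█·      ┃                          
·█      ┃                          
··      ┃                          
━━━━━━━━┛                          


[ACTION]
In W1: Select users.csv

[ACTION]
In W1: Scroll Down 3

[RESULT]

──────────┃                        
ive,2024-0┃                        
pleted,202┃                        
celled,202┃                        
pleted,202┃                        
pleted,202┃                        
ctive,2024┃                        
ive,2024-0┃                        
ive,2024-0┃                        
          ┃                        
          ┃                        
          ┃                        
━━━━━━━━━━┛                        
··      ┃                          
█·      ┃                          
·█      ┃                          
··      ┃                          
━━━━━━━━┛                          


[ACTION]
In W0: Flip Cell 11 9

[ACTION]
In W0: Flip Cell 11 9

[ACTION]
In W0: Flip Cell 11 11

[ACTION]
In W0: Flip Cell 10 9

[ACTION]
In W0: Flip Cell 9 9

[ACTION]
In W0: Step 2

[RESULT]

──────────┃                        
ive,2024-0┃                        
pleted,202┃                        
celled,202┃                        
pleted,202┃                        
pleted,202┃                        
ctive,2024┃                        
ive,2024-0┃                        
ive,2024-0┃                        
          ┃                        
          ┃                        
          ┃                        
━━━━━━━━━━┛                        
·█      ┃                          
█·      ┃                          
··      ┃                          
█·      ┃                          
━━━━━━━━┛                          


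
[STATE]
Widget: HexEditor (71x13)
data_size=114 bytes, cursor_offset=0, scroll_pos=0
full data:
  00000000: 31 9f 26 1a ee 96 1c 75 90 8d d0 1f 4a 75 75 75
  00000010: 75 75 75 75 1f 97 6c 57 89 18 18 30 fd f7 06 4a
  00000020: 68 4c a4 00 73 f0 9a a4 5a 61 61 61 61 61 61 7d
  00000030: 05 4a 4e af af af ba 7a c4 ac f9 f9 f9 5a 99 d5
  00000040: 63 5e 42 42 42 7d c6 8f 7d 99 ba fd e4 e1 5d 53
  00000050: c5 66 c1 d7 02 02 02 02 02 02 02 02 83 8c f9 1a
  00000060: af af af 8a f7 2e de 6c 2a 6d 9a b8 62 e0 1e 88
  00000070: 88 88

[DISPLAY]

00000000  31 9f 26 1a ee 96 1c 75  90 8d d0 1f 4a 75 75 75  |1.&....u..
00000010  75 75 75 75 1f 97 6c 57  89 18 18 30 fd f7 06 4a  |uuuu..lW..
00000020  68 4c a4 00 73 f0 9a a4  5a 61 61 61 61 61 61 7d  |hL..s...Za
00000030  05 4a 4e af af af ba 7a  c4 ac f9 f9 f9 5a 99 d5  |.JN....z..
00000040  63 5e 42 42 42 7d c6 8f  7d 99 ba fd e4 e1 5d 53  |c^BBB}..}.
00000050  c5 66 c1 d7 02 02 02 02  02 02 02 02 83 8c f9 1a  |.f........
00000060  af af af 8a f7 2e de 6c  2a 6d 9a b8 62 e0 1e 88  |.......l*m
00000070  88 88                                             |..        
                                                                       
                                                                       
                                                                       
                                                                       
                                                                       


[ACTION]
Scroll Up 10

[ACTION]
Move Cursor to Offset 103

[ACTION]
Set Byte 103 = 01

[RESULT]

00000000  31 9f 26 1a ee 96 1c 75  90 8d d0 1f 4a 75 75 75  |1.&....u..
00000010  75 75 75 75 1f 97 6c 57  89 18 18 30 fd f7 06 4a  |uuuu..lW..
00000020  68 4c a4 00 73 f0 9a a4  5a 61 61 61 61 61 61 7d  |hL..s...Za
00000030  05 4a 4e af af af ba 7a  c4 ac f9 f9 f9 5a 99 d5  |.JN....z..
00000040  63 5e 42 42 42 7d c6 8f  7d 99 ba fd e4 e1 5d 53  |c^BBB}..}.
00000050  c5 66 c1 d7 02 02 02 02  02 02 02 02 83 8c f9 1a  |.f........
00000060  af af af 8a f7 2e de 01  2a 6d 9a b8 62 e0 1e 88  |........*m
00000070  88 88                                             |..        
                                                                       
                                                                       
                                                                       
                                                                       
                                                                       


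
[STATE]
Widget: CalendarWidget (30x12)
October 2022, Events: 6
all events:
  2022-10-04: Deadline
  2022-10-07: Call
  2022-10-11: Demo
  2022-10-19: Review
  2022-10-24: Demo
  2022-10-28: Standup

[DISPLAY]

         October 2022         
Mo Tu We Th Fr Sa Su          
                1  2          
 3  4*  5  6  7*  8  9        
10 11* 12 13 14 15 16         
17 18 19* 20 21 22 23         
24* 25 26 27 28* 29 30        
31                            
                              
                              
                              
                              


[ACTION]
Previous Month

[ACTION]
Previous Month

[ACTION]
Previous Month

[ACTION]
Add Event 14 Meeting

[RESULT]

          July 2022           
Mo Tu We Th Fr Sa Su          
             1  2  3          
 4  5  6  7  8  9 10          
11 12 13 14* 15 16 17         
18 19 20 21 22 23 24          
25 26 27 28 29 30 31          
                              
                              
                              
                              
                              


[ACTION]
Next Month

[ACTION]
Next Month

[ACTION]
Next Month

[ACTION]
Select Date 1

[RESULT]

         October 2022         
Mo Tu We Th Fr Sa Su          
               [ 1]  2        
 3  4*  5  6  7*  8  9        
10 11* 12 13 14 15 16         
17 18 19* 20 21 22 23         
24* 25 26 27 28* 29 30        
31                            
                              
                              
                              
                              


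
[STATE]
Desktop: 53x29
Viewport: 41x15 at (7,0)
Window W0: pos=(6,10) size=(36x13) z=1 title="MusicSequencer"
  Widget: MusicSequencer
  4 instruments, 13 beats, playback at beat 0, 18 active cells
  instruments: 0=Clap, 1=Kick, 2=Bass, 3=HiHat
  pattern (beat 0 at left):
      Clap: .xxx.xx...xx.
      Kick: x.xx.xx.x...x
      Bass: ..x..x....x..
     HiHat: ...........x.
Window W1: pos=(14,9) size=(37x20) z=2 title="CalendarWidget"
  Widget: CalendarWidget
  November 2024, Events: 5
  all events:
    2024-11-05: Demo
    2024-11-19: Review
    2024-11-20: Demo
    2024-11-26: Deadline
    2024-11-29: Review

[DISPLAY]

                                         
                                         
                                         
                                         
                                         
                                         
                                         
                                         
                                         
       ┏━━━━━━━━━━━━━━━━━━━━━━━━━━━━━━━━━
━━━━━━━┃ CalendarWidget                  
 MusicS┠─────────────────────────────────
───────┃           November 2024         
      ▼┃Mo Tu We Th Fr Sa Su             
  Clap·┃             1  2  3             


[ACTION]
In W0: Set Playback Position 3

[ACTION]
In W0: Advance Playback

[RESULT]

                                         
                                         
                                         
                                         
                                         
                                         
                                         
                                         
                                         
       ┏━━━━━━━━━━━━━━━━━━━━━━━━━━━━━━━━━
━━━━━━━┃ CalendarWidget                  
 MusicS┠─────────────────────────────────
───────┃           November 2024         
      0┃Mo Tu We Th Fr Sa Su             
  Clap·┃             1  2  3             


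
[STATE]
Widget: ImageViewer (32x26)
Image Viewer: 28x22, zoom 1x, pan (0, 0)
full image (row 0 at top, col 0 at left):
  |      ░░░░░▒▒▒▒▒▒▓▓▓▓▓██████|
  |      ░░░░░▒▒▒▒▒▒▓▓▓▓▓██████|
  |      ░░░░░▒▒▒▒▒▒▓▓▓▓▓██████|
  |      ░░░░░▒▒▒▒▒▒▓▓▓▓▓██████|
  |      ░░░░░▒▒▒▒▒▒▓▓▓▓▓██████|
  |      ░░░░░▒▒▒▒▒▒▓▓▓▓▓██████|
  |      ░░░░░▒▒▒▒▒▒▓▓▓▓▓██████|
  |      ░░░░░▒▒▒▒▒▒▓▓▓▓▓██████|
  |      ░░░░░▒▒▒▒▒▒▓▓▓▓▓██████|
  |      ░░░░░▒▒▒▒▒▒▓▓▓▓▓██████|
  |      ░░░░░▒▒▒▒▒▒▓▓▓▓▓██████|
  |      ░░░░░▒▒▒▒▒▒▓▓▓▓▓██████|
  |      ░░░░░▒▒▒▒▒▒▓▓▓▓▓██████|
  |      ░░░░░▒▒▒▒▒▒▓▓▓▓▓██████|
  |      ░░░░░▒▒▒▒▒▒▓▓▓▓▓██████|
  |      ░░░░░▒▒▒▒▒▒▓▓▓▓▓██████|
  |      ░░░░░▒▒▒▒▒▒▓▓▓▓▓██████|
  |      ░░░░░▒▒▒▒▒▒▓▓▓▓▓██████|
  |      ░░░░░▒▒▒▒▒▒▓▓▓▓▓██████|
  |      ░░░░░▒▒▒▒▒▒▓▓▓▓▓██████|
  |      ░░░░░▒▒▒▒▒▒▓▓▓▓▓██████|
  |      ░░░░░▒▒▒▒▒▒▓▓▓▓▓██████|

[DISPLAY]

      ░░░░░▒▒▒▒▒▒▓▓▓▓▓██████    
      ░░░░░▒▒▒▒▒▒▓▓▓▓▓██████    
      ░░░░░▒▒▒▒▒▒▓▓▓▓▓██████    
      ░░░░░▒▒▒▒▒▒▓▓▓▓▓██████    
      ░░░░░▒▒▒▒▒▒▓▓▓▓▓██████    
      ░░░░░▒▒▒▒▒▒▓▓▓▓▓██████    
      ░░░░░▒▒▒▒▒▒▓▓▓▓▓██████    
      ░░░░░▒▒▒▒▒▒▓▓▓▓▓██████    
      ░░░░░▒▒▒▒▒▒▓▓▓▓▓██████    
      ░░░░░▒▒▒▒▒▒▓▓▓▓▓██████    
      ░░░░░▒▒▒▒▒▒▓▓▓▓▓██████    
      ░░░░░▒▒▒▒▒▒▓▓▓▓▓██████    
      ░░░░░▒▒▒▒▒▒▓▓▓▓▓██████    
      ░░░░░▒▒▒▒▒▒▓▓▓▓▓██████    
      ░░░░░▒▒▒▒▒▒▓▓▓▓▓██████    
      ░░░░░▒▒▒▒▒▒▓▓▓▓▓██████    
      ░░░░░▒▒▒▒▒▒▓▓▓▓▓██████    
      ░░░░░▒▒▒▒▒▒▓▓▓▓▓██████    
      ░░░░░▒▒▒▒▒▒▓▓▓▓▓██████    
      ░░░░░▒▒▒▒▒▒▓▓▓▓▓██████    
      ░░░░░▒▒▒▒▒▒▓▓▓▓▓██████    
      ░░░░░▒▒▒▒▒▒▓▓▓▓▓██████    
                                
                                
                                
                                


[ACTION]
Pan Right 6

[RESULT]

░░░░░▒▒▒▒▒▒▓▓▓▓▓██████          
░░░░░▒▒▒▒▒▒▓▓▓▓▓██████          
░░░░░▒▒▒▒▒▒▓▓▓▓▓██████          
░░░░░▒▒▒▒▒▒▓▓▓▓▓██████          
░░░░░▒▒▒▒▒▒▓▓▓▓▓██████          
░░░░░▒▒▒▒▒▒▓▓▓▓▓██████          
░░░░░▒▒▒▒▒▒▓▓▓▓▓██████          
░░░░░▒▒▒▒▒▒▓▓▓▓▓██████          
░░░░░▒▒▒▒▒▒▓▓▓▓▓██████          
░░░░░▒▒▒▒▒▒▓▓▓▓▓██████          
░░░░░▒▒▒▒▒▒▓▓▓▓▓██████          
░░░░░▒▒▒▒▒▒▓▓▓▓▓██████          
░░░░░▒▒▒▒▒▒▓▓▓▓▓██████          
░░░░░▒▒▒▒▒▒▓▓▓▓▓██████          
░░░░░▒▒▒▒▒▒▓▓▓▓▓██████          
░░░░░▒▒▒▒▒▒▓▓▓▓▓██████          
░░░░░▒▒▒▒▒▒▓▓▓▓▓██████          
░░░░░▒▒▒▒▒▒▓▓▓▓▓██████          
░░░░░▒▒▒▒▒▒▓▓▓▓▓██████          
░░░░░▒▒▒▒▒▒▓▓▓▓▓██████          
░░░░░▒▒▒▒▒▒▓▓▓▓▓██████          
░░░░░▒▒▒▒▒▒▓▓▓▓▓██████          
                                
                                
                                
                                


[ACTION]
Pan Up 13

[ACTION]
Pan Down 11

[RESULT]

░░░░░▒▒▒▒▒▒▓▓▓▓▓██████          
░░░░░▒▒▒▒▒▒▓▓▓▓▓██████          
░░░░░▒▒▒▒▒▒▓▓▓▓▓██████          
░░░░░▒▒▒▒▒▒▓▓▓▓▓██████          
░░░░░▒▒▒▒▒▒▓▓▓▓▓██████          
░░░░░▒▒▒▒▒▒▓▓▓▓▓██████          
░░░░░▒▒▒▒▒▒▓▓▓▓▓██████          
░░░░░▒▒▒▒▒▒▓▓▓▓▓██████          
░░░░░▒▒▒▒▒▒▓▓▓▓▓██████          
░░░░░▒▒▒▒▒▒▓▓▓▓▓██████          
░░░░░▒▒▒▒▒▒▓▓▓▓▓██████          
                                
                                
                                
                                
                                
                                
                                
                                
                                
                                
                                
                                
                                
                                
                                


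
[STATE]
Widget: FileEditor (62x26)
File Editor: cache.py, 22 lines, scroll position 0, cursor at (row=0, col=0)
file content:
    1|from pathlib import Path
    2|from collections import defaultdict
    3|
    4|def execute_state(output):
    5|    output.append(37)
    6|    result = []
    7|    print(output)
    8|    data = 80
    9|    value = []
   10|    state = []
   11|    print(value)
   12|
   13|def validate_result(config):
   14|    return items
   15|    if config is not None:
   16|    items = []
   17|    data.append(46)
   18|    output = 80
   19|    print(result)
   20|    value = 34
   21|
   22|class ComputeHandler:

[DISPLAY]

█rom pathlib import Path                                     ▲
from collections import defaultdict                          █
                                                             ░
def execute_state(output):                                   ░
    output.append(37)                                        ░
    result = []                                              ░
    print(output)                                            ░
    data = 80                                                ░
    value = []                                               ░
    state = []                                               ░
    print(value)                                             ░
                                                             ░
def validate_result(config):                                 ░
    return items                                             ░
    if config is not None:                                   ░
    items = []                                               ░
    data.append(46)                                          ░
    output = 80                                              ░
    print(result)                                            ░
    value = 34                                               ░
                                                             ░
class ComputeHandler:                                        ░
                                                             ░
                                                             ░
                                                             ░
                                                             ▼


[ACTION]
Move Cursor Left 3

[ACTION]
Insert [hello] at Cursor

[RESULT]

hello█rom pathlib import Path                                ▲
from collections import defaultdict                          █
                                                             ░
def execute_state(output):                                   ░
    output.append(37)                                        ░
    result = []                                              ░
    print(output)                                            ░
    data = 80                                                ░
    value = []                                               ░
    state = []                                               ░
    print(value)                                             ░
                                                             ░
def validate_result(config):                                 ░
    return items                                             ░
    if config is not None:                                   ░
    items = []                                               ░
    data.append(46)                                          ░
    output = 80                                              ░
    print(result)                                            ░
    value = 34                                               ░
                                                             ░
class ComputeHandler:                                        ░
                                                             ░
                                                             ░
                                                             ░
                                                             ▼


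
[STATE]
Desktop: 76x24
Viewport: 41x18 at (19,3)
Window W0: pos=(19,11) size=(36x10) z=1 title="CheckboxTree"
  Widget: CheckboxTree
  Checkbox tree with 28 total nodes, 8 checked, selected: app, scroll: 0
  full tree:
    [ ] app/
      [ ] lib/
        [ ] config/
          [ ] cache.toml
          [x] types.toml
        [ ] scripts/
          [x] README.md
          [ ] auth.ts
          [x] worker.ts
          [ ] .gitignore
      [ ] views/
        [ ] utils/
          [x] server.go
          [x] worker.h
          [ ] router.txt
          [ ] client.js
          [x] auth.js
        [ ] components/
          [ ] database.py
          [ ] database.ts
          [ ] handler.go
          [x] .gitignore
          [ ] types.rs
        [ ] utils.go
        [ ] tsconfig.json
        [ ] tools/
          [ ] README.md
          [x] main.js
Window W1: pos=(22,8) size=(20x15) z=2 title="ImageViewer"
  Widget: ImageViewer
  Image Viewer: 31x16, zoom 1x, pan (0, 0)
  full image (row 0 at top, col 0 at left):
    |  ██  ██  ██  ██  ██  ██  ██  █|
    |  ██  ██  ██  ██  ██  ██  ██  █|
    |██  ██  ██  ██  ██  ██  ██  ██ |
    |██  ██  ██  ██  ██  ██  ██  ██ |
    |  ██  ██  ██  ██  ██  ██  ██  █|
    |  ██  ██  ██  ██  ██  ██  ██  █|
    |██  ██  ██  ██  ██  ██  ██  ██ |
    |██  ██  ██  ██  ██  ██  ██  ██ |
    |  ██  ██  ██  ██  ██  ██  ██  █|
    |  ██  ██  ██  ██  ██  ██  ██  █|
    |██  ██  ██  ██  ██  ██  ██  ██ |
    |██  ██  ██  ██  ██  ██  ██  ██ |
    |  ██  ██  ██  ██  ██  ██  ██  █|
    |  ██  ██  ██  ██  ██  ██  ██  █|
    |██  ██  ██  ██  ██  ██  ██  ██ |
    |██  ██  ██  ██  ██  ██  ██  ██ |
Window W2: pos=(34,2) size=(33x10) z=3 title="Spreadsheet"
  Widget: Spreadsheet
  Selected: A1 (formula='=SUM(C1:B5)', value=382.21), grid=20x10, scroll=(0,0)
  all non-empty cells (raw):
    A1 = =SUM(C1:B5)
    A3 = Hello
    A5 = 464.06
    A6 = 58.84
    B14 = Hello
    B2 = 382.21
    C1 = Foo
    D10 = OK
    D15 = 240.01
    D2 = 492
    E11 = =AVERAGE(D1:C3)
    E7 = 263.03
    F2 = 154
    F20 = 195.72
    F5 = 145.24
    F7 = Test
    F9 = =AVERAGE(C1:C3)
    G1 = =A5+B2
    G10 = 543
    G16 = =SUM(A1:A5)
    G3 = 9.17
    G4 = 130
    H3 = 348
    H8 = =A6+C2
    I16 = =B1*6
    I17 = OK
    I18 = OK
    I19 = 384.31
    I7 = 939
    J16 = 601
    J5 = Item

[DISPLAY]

               ┃ Spreadsheet             
               ┠─────────────────────────
               ┃A1: =SUM(C1:B5)          
               ┃       A       B       C 
               ┃-------------------------
   ┏━━━━━━━━━━━┃  1 [382.21]       0Foo  
   ┃ ImageViewe┃  2        0  382.21     
   ┠───────────┃  3 Hello          0     
┏━━┃  ██  ██  █┗━━━━━━━━━━━━━━━━━━━━━━━━━
┃ C┃  ██  ██  ██  ██  ┃            ┃     
┠──┃██  ██  ██  ██  ██┃────────────┨     
┃>[┃██  ██  ██  ██  ██┃            ┃     
┃  ┃  ██  ██  ██  ██  ┃            ┃     
┃  ┃  ██  ██  ██  ██  ┃            ┃     
┃  ┃██  ██  ██  ██  ██┃            ┃     
┃  ┃██  ██  ██  ██  ██┃            ┃     
┃  ┃  ██  ██  ██  ██  ┃            ┃     
┗━━┃  ██  ██  ██  ██  ┃━━━━━━━━━━━━┛     


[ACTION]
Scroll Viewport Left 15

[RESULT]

                              ┃ Spreadshe
                              ┠──────────
                              ┃A1: =SUM(C
                              ┃       A  
                              ┃----------
                  ┏━━━━━━━━━━━┃  1 [382.2
                  ┃ ImageViewe┃  2       
                  ┠───────────┃  3 Hello 
               ┏━━┃  ██  ██  █┗━━━━━━━━━━
               ┃ C┃  ██  ██  ██  ██  ┃   
               ┠──┃██  ██  ██  ██  ██┃───
               ┃>[┃██  ██  ██  ██  ██┃   
               ┃  ┃  ██  ██  ██  ██  ┃   
               ┃  ┃  ██  ██  ██  ██  ┃   
               ┃  ┃██  ██  ██  ██  ██┃   
               ┃  ┃██  ██  ██  ██  ██┃   
               ┃  ┃  ██  ██  ██  ██  ┃   
               ┗━━┃  ██  ██  ██  ██  ┃━━━


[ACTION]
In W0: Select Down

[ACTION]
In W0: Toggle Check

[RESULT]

                              ┃ Spreadshe
                              ┠──────────
                              ┃A1: =SUM(C
                              ┃       A  
                              ┃----------
                  ┏━━━━━━━━━━━┃  1 [382.2
                  ┃ ImageViewe┃  2       
                  ┠───────────┃  3 Hello 
               ┏━━┃  ██  ██  █┗━━━━━━━━━━
               ┃ C┃  ██  ██  ██  ██  ┃   
               ┠──┃██  ██  ██  ██  ██┃───
               ┃ [┃██  ██  ██  ██  ██┃   
               ┃> ┃  ██  ██  ██  ██  ┃   
               ┃  ┃  ██  ██  ██  ██  ┃   
               ┃  ┃██  ██  ██  ██  ██┃   
               ┃  ┃██  ██  ██  ██  ██┃   
               ┃  ┃  ██  ██  ██  ██  ┃   
               ┗━━┃  ██  ██  ██  ██  ┃━━━


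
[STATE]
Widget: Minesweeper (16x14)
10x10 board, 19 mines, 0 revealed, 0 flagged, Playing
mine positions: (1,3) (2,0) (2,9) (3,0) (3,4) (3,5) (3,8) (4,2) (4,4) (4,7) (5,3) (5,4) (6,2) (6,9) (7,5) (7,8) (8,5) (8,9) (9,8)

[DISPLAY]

■■■■■■■■■■      
■■■■■■■■■■      
■■■■■■■■■■      
■■■■■■■■■■      
■■■■■■■■■■      
■■■■■■■■■■      
■■■■■■■■■■      
■■■■■■■■■■      
■■■■■■■■■■      
■■■■■■■■■■      
                
                
                
                


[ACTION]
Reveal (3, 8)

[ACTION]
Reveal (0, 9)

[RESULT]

■■■■■■■■■■      
■■■✹■■■■■■      
✹■■■■■■■■✹      
✹■■■✹✹■■✹■      
■■✹■✹■■✹■■      
■■■✹✹■■■■■      
■■✹■■■■■■✹      
■■■■■✹■■✹■      
■■■■■✹■■■✹      
■■■■■■■■✹■      
                
                
                
                


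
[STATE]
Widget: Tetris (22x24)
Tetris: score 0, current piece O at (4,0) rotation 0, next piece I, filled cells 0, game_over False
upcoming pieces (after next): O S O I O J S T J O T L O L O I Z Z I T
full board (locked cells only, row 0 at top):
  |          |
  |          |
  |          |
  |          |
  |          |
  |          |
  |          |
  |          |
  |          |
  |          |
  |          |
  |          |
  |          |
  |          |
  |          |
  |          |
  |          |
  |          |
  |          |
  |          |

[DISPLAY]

    ▓▓    │Next:      
    ▓▓    │████       
          │           
          │           
          │           
          │           
          │Score:     
          │0          
          │           
          │           
          │           
          │           
          │           
          │           
          │           
          │           
          │           
          │           
          │           
          │           
          │           
          │           
          │           
          │           


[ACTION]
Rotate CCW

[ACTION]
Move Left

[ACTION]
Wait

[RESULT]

          │Next:      
   ▓▓     │████       
   ▓▓     │           
          │           
          │           
          │           
          │Score:     
          │0          
          │           
          │           
          │           
          │           
          │           
          │           
          │           
          │           
          │           
          │           
          │           
          │           
          │           
          │           
          │           
          │           


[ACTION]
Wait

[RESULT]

          │Next:      
          │████       
   ▓▓     │           
   ▓▓     │           
          │           
          │           
          │Score:     
          │0          
          │           
          │           
          │           
          │           
          │           
          │           
          │           
          │           
          │           
          │           
          │           
          │           
          │           
          │           
          │           
          │           


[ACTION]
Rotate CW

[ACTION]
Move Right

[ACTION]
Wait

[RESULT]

          │Next:      
          │████       
          │           
    ▓▓    │           
    ▓▓    │           
          │           
          │Score:     
          │0          
          │           
          │           
          │           
          │           
          │           
          │           
          │           
          │           
          │           
          │           
          │           
          │           
          │           
          │           
          │           
          │           


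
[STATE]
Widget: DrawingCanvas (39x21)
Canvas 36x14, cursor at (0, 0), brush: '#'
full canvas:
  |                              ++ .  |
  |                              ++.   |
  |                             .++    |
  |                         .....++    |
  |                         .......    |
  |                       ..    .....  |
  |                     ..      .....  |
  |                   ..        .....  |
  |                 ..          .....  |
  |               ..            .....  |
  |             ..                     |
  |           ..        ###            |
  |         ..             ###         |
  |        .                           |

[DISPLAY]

+                             ++ .     
                              ++.      
                             .++       
                         .....++       
                         .......       
                       ..    .....     
                     ..      .....     
                   ..        .....     
                 ..          .....     
               ..            .....     
             ..                        
           ..        ###               
         ..             ###            
        .                              
                                       
                                       
                                       
                                       
                                       
                                       
                                       


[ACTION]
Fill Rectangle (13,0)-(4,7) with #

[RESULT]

+                             ++ .     
                              ++.      
                             .++       
                         .....++       
########                 .......       
########               ..    .....     
########             ..      .....     
########           ..        .....     
########         ..          .....     
########       ..            .....     
########     ..                        
########   ..        ###               
######## ..             ###            
########.                              
                                       
                                       
                                       
                                       
                                       
                                       
                                       


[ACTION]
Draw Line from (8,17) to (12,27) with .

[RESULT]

+                             ++ .     
                              ++.      
                             .++       
                         .....++       
########                 .......       
########               ..    .....     
########             ..      .....     
########           ..        .....     
########         ..          .....     
########       ..  ..        .....     
########     ..      ...               
########   ..        ###..             
######## ..             ##..           
########.                              
                                       
                                       
                                       
                                       
                                       
                                       
                                       


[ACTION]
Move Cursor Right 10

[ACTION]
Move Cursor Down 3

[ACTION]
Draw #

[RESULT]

                              ++ .     
                              ++.      
                             .++       
          #              .....++       
########                 .......       
########               ..    .....     
########             ..      .....     
########           ..        .....     
########         ..          .....     
########       ..  ..        .....     
########     ..      ...               
########   ..        ###..             
######## ..             ##..           
########.                              
                                       
                                       
                                       
                                       
                                       
                                       
                                       


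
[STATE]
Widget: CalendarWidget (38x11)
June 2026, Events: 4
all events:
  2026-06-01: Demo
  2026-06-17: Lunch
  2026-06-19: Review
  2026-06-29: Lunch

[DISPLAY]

              June 2026               
Mo Tu We Th Fr Sa Su                  
 1*  2  3  4  5  6  7                 
 8  9 10 11 12 13 14                  
15 16 17* 18 19* 20 21                
22 23 24 25 26 27 28                  
29* 30                                
                                      
                                      
                                      
                                      


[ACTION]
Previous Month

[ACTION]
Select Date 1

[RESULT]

               May 2026               
Mo Tu We Th Fr Sa Su                  
            [ 1]  2  3                
 4  5  6  7  8  9 10                  
11 12 13 14 15 16 17                  
18 19 20 21 22 23 24                  
25 26 27 28 29 30 31                  
                                      
                                      
                                      
                                      


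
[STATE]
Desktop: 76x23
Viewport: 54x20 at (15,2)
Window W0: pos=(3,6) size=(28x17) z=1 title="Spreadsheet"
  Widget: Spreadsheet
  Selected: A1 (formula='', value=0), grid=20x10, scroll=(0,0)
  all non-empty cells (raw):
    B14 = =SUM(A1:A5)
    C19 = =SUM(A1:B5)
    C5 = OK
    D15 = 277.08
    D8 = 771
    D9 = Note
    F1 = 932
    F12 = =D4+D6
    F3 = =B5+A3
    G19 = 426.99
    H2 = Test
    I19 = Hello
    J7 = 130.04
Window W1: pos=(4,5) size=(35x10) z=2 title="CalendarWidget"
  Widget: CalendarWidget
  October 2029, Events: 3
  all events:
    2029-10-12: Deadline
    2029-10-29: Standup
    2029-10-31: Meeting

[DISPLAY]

                                                      
                                                      
                                                      
━━━━━━━━━━━━━━━━━━━━━━━┓                              
idget                  ┃                              
───────────────────────┨                              
 October 2029          ┃                              
h Fr Sa Su             ┃                              
4  5  6  7             ┃                              
1 12* 13 14            ┃                              
8 19 20 21             ┃                              
5 26 27 28             ┃                              
━━━━━━━━━━━━━━━━━━━━━━━┛                              
0       0      ┃                                      
0       0OK    ┃                                      
0       0      ┃                                      
0       0      ┃                                      
0       0      ┃                                      
0       0      ┃                                      
0       0      ┃                                      


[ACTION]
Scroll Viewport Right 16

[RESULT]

                                                      
                                                      
                                                      
━━━━━━━━━━━━━━━━┓                                     
                ┃                                     
────────────────┨                                     
r 2029          ┃                                     
 Su             ┃                                     
  7             ┃                                     
3 14            ┃                                     
 21             ┃                                     
 28             ┃                                     
━━━━━━━━━━━━━━━━┛                                     
 0      ┃                                             
 0OK    ┃                                             
 0      ┃                                             
 0      ┃                                             
 0      ┃                                             
 0      ┃                                             
 0      ┃                                             


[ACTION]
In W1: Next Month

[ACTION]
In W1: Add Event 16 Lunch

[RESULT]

                                                      
                                                      
                                                      
━━━━━━━━━━━━━━━━┓                                     
                ┃                                     
────────────────┨                                     
r 2029          ┃                                     
 Su             ┃                                     
  4             ┃                                     
 11             ┃                                     
7 18            ┃                                     
 25             ┃                                     
━━━━━━━━━━━━━━━━┛                                     
 0      ┃                                             
 0OK    ┃                                             
 0      ┃                                             
 0      ┃                                             
 0      ┃                                             
 0      ┃                                             
 0      ┃                                             
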